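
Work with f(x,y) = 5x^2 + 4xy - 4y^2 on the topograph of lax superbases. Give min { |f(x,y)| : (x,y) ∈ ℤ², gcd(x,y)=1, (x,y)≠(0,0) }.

river: ρ → (-4,4,5)
river: ρ → (5,6,-3)
river: ρ → (-3,6,5)
river: ρ → (5,4,-4)
closes: descent 0, river 4
min |a| on river = 3

3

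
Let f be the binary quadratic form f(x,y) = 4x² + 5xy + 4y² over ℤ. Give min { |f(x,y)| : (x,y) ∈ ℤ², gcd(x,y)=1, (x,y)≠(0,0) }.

translate: b→-3 (≡5 mod 8), so (4,5,4)→(4,-3,3)
flip: (4,-3,3)→(3,3,4)
reduced (well bottom): (3,3,4) with a≤c, −a<b≤a
well minimum = a = 3

3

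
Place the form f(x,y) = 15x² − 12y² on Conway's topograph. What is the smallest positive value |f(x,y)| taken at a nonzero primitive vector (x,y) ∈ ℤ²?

descent: ρ → (-12,24,3)  [lands on river]
river: ρ → (3,24,-12)
closes: descent 1, river 2
min |a| on river = 3

3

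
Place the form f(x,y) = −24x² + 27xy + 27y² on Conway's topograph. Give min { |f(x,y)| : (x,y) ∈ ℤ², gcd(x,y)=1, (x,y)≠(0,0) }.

river: ρ → (27,27,-24)
river: ρ → (-24,21,30)
river: ρ → (30,39,-15)
river: ρ → (-15,51,12)
river: ρ → (12,45,-27)
river: ρ → (-27,9,30)
river: ρ → (30,51,-6)
river: ρ → (-6,57,3)
river: ρ → (3,57,-6)
river: ρ → (-6,51,30)
river: ρ → (30,9,-27)
river: ρ → (-27,45,12)
river: ρ → (12,51,-15)
river: ρ → (-15,39,30)
river: ρ → (30,21,-24)
river: ρ → (-24,27,27)
closes: descent 0, river 16
min |a| on river = 3

3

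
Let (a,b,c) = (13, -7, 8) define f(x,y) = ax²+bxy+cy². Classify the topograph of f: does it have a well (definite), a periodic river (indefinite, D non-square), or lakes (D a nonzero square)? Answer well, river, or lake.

D = b²−4ac = (-7)² − 4·13·8 = -367
D < 0 ⇒ definite ⇒ every region one sign ⇒ single well

well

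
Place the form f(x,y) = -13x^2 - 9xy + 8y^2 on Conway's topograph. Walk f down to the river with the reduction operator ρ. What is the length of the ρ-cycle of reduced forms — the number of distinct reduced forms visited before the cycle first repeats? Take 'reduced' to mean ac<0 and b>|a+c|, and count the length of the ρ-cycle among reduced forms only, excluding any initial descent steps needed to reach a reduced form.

D = 497, ⌊√D⌋ = 22
descent: ρ → (8,9,-13)  [lands on river]
river: ρ → (-13,17,4)
river: ρ → (4,15,-17)
river: ρ → (-17,19,2)
river: ρ → (2,21,-7)
river: ρ → (-7,21,2)
river: ρ → (2,19,-17)
river: ρ → (-17,15,4)
river: ρ → (4,17,-13)
river: ρ → (-13,9,8)
river: ρ → (8,7,-14)
river: ρ → (-14,21,1)
river: ρ → (1,21,-14)
river: ρ → (-14,7,8)
ρ-cycle length = 14 (tail of 1 descent step not counted)

14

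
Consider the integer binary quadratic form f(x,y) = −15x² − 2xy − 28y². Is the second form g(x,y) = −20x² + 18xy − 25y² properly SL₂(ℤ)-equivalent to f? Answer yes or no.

D₁ = -1676, D₂ = -1676
f is negative-definite; reduce −f:
−f: reduced (well bottom): (15,2,28) with a≤c, −a<b≤a
flip sign back: reduced form of f is (-15,-2,-28)
g is negative-definite; reduce −g:
−g: reduced (well bottom): (20,-18,25) with a≤c, −a<b≤a
flip sign back: reduced form of g is (-20,18,-25)
reduced forms (-15, -2, -28) vs (-20, 18, -25) ⇒ inequivalent

no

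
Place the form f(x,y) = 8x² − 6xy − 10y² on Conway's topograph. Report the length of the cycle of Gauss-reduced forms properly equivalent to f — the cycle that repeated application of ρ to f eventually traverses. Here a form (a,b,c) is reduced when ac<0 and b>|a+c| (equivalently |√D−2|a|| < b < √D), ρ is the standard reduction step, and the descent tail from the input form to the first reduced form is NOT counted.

D = 356, ⌊√D⌋ = 18
descent: ρ → (-10,6,8)  [lands on river]
river: ρ → (8,10,-8)
river: ρ → (-8,6,10)
river: ρ → (10,14,-4)
river: ρ → (-4,18,2)
river: ρ → (2,18,-4)
river: ρ → (-4,14,10)
river: ρ → (10,6,-8)
river: ρ → (-8,10,8)
river: ρ → (8,6,-10)
river: ρ → (-10,14,4)
river: ρ → (4,18,-2)
river: ρ → (-2,18,4)
river: ρ → (4,14,-10)
ρ-cycle length = 14 (tail of 1 descent step not counted)

14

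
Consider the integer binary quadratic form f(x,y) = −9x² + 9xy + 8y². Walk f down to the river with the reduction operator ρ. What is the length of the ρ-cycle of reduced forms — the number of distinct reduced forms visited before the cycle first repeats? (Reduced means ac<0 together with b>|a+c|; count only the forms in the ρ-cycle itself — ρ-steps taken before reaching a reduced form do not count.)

D = 369, ⌊√D⌋ = 19
river: ρ → (8,7,-10)
river: ρ → (-10,13,5)
river: ρ → (5,17,-4)
river: ρ → (-4,15,9)
river: ρ → (9,3,-10)
river: ρ → (-10,17,2)
river: ρ → (2,19,-1)
river: ρ → (-1,19,2)
river: ρ → (2,17,-10)
river: ρ → (-10,3,9)
river: ρ → (9,15,-4)
river: ρ → (-4,17,5)
river: ρ → (5,13,-10)
river: ρ → (-10,7,8)
river: ρ → (8,9,-9)
river: ρ → (-9,9,8)
ρ-cycle length = 16 (tail of 0 descent steps not counted)

16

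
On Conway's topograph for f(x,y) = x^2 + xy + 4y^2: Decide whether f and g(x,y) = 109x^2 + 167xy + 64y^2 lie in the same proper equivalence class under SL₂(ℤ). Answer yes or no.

D₁ = -15, D₂ = -15
f: reduced (well bottom): (1,1,4) with a≤c, −a<b≤a
g: translate: b→-51 (≡167 mod 218), so (109,167,64)→(109,-51,6)
g: flip: (109,-51,6)→(6,51,109)
g: translate: b→3 (≡51 mod 12), so (6,51,109)→(6,3,1)
g: flip: (6,3,1)→(1,-3,6)
g: translate: b→1 (≡-3 mod 2), so (1,-3,6)→(1,1,4)
g: reduced (well bottom): (1,1,4) with a≤c, −a<b≤a
reduced forms (1, 1, 4) vs (1, 1, 4) ⇒ equivalent

yes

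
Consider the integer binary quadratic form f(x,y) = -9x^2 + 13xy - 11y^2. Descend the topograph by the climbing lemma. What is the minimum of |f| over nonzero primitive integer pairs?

translate: b→5 (≡-13 mod 18), so (9,-13,11)→(9,5,7)
flip: (9,5,7)→(7,-5,9)
reduced (well bottom): (7,-5,9) with a≤c, −a<b≤a
well minimum |f| = |-7| = 7 (negative-definite)

7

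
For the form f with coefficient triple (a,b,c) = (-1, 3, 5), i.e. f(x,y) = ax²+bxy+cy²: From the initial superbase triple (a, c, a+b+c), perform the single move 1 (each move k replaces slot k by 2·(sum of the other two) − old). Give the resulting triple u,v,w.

start (-1,5,7) = (f(1,0),f(0,1),f(1,1))
replace slot 1: 2·(5+7) − (-1) = 25 → (25,5,7)

25,5,7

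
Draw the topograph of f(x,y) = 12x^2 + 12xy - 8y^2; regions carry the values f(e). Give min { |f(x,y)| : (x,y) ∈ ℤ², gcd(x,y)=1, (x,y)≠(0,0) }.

river: ρ → (-8,20,4)
river: ρ → (4,20,-8)
river: ρ → (-8,12,12)
river: ρ → (12,12,-8)
closes: descent 0, river 4
min |a| on river = 4

4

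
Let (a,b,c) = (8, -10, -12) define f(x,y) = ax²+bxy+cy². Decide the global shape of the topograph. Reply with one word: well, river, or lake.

D = b²−4ac = (-10)² − 4·8·(-12) = 484
D = 22² is a perfect square ⇒ form factors over ℤ ⇒ lakes

lake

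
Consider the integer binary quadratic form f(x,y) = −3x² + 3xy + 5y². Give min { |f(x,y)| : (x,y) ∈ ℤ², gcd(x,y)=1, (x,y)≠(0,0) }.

river: ρ → (5,7,-1)
river: ρ → (-1,7,5)
river: ρ → (5,3,-3)
river: ρ → (-3,3,5)
closes: descent 0, river 4
min |a| on river = 1

1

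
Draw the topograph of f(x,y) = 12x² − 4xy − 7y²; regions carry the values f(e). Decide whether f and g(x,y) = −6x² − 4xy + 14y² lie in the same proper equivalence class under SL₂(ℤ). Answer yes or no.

D₁ = 352, D₂ = 352
river cycle of f (length 6): (-7, 18, 1), (1, 18, -7), (-7, 10, 9), (9, 8, -8), (-8, 8, 9), (9, 10, -7)
river cycle of g (length 6): (-6, 8, 12), (12, 16, -2), (-2, 16, 12), (12, 8, -6), (-6, 16, 4), (4, 16, -6)
cycles differ ⇒ inequivalent

no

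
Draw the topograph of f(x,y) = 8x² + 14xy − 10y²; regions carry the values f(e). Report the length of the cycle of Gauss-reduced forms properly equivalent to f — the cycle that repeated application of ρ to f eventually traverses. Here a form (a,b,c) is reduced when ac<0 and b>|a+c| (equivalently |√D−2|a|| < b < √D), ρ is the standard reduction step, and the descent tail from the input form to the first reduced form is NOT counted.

D = 516, ⌊√D⌋ = 22
river: ρ → (-10,6,12)
river: ρ → (12,18,-4)
river: ρ → (-4,22,2)
river: ρ → (2,22,-4)
river: ρ → (-4,18,12)
river: ρ → (12,6,-10)
river: ρ → (-10,14,8)
river: ρ → (8,18,-6)
river: ρ → (-6,18,8)
river: ρ → (8,14,-10)
ρ-cycle length = 10 (tail of 0 descent steps not counted)

10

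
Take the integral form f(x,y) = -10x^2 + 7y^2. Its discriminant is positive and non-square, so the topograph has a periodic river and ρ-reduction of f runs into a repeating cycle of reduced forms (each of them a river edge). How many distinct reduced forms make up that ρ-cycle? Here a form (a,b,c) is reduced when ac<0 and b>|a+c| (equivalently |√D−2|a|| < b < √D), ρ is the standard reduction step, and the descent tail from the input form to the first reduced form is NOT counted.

D = 280, ⌊√D⌋ = 16
descent: ρ → (7,14,-3)  [lands on river]
river: ρ → (-3,16,2)
river: ρ → (2,16,-3)
river: ρ → (-3,14,7)
ρ-cycle length = 4 (tail of 1 descent step not counted)

4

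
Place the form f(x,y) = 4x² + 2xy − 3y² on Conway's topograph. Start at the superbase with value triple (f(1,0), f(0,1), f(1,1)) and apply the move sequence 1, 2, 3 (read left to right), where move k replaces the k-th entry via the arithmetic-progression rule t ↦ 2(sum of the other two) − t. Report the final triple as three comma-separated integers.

start (4,-3,3) = (f(1,0),f(0,1),f(1,1))
replace slot 1: 2·((-3)+3) − 4 = -4 → (-4,-3,3)
replace slot 2: 2·((-4)+3) − (-3) = 1 → (-4,1,3)
replace slot 3: 2·((-4)+1) − 3 = -9 → (-4,1,-9)

-4,1,-9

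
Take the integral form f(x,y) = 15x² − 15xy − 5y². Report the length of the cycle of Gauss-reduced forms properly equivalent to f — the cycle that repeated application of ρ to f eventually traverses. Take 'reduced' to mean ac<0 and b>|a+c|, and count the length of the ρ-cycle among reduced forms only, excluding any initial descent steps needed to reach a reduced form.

D = 525, ⌊√D⌋ = 22
descent: ρ → (-5,15,15)  [lands on river]
river: ρ → (15,15,-5)
ρ-cycle length = 2 (tail of 1 descent step not counted)

2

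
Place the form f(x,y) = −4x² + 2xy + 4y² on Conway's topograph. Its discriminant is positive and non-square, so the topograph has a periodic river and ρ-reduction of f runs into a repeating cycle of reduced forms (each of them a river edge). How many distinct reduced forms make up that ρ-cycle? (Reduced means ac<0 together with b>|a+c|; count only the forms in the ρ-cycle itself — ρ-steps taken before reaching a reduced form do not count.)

D = 68, ⌊√D⌋ = 8
river: ρ → (4,6,-2)
river: ρ → (-2,6,4)
river: ρ → (4,2,-4)
river: ρ → (-4,6,2)
river: ρ → (2,6,-4)
river: ρ → (-4,2,4)
ρ-cycle length = 6 (tail of 0 descent steps not counted)

6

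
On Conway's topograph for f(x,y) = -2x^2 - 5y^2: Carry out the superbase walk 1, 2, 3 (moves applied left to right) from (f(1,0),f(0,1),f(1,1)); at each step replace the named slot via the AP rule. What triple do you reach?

start (-2,-5,-7) = (f(1,0),f(0,1),f(1,1))
replace slot 1: 2·((-5)+(-7)) − (-2) = -22 → (-22,-5,-7)
replace slot 2: 2·((-22)+(-7)) − (-5) = -53 → (-22,-53,-7)
replace slot 3: 2·((-22)+(-53)) − (-7) = -143 → (-22,-53,-143)

-22,-53,-143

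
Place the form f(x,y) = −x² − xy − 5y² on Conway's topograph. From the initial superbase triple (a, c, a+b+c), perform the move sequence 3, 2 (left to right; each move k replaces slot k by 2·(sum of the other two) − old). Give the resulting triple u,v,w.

start (-1,-5,-7) = (f(1,0),f(0,1),f(1,1))
replace slot 3: 2·((-1)+(-5)) − (-7) = -5 → (-1,-5,-5)
replace slot 2: 2·((-1)+(-5)) − (-5) = -7 → (-1,-7,-5)

-1,-7,-5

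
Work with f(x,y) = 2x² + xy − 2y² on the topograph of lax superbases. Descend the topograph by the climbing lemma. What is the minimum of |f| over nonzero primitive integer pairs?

river: ρ → (-2,3,1)
river: ρ → (1,3,-2)
river: ρ → (-2,1,2)
river: ρ → (2,3,-1)
river: ρ → (-1,3,2)
river: ρ → (2,1,-2)
closes: descent 0, river 6
min |a| on river = 1

1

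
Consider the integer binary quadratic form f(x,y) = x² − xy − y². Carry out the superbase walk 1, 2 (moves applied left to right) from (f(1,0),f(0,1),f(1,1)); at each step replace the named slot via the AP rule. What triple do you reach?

start (1,-1,-1) = (f(1,0),f(0,1),f(1,1))
replace slot 1: 2·((-1)+(-1)) − 1 = -5 → (-5,-1,-1)
replace slot 2: 2·((-5)+(-1)) − (-1) = -11 → (-5,-11,-1)

-5,-11,-1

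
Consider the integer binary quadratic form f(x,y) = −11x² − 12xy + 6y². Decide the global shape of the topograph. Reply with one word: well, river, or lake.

D = b²−4ac = (-12)² − 4·(-11)·6 = 408
D > 0 non-square ⇒ indefinite ⇒ periodic river

river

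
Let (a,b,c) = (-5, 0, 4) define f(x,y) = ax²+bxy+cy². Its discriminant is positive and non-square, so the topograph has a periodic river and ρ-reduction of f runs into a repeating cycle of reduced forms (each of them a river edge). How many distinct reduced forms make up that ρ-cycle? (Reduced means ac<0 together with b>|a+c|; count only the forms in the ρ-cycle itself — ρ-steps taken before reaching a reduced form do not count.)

D = 80, ⌊√D⌋ = 8
descent: ρ → (4,8,-1)  [lands on river]
river: ρ → (-1,8,4)
ρ-cycle length = 2 (tail of 1 descent step not counted)

2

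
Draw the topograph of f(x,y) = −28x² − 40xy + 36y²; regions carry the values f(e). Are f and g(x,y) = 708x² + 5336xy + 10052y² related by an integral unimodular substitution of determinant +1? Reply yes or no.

D₁ = 5632, D₂ = 5632
river cycle of f (length 6): (36, 40, -28), (-28, 72, 4), (4, 72, -28), (-28, 40, 36), (36, 32, -32), (-32, 32, 36)
river cycle of g (length 6): (36, 40, -28), (-28, 72, 4), (4, 72, -28), (-28, 40, 36), (36, 32, -32), (-32, 32, 36)
cycles coincide ⇒ equivalent

yes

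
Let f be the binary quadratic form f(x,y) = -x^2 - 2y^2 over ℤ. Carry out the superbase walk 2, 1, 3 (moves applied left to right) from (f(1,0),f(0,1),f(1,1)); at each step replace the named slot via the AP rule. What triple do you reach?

start (-1,-2,-3) = (f(1,0),f(0,1),f(1,1))
replace slot 2: 2·((-1)+(-3)) − (-2) = -6 → (-1,-6,-3)
replace slot 1: 2·((-6)+(-3)) − (-1) = -17 → (-17,-6,-3)
replace slot 3: 2·((-17)+(-6)) − (-3) = -43 → (-17,-6,-43)

-17,-6,-43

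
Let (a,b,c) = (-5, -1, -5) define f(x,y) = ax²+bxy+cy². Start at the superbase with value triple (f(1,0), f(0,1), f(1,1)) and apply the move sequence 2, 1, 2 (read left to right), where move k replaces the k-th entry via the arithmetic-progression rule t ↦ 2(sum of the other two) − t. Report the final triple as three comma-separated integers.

start (-5,-5,-11) = (f(1,0),f(0,1),f(1,1))
replace slot 2: 2·((-5)+(-11)) − (-5) = -27 → (-5,-27,-11)
replace slot 1: 2·((-27)+(-11)) − (-5) = -71 → (-71,-27,-11)
replace slot 2: 2·((-71)+(-11)) − (-27) = -137 → (-71,-137,-11)

-71,-137,-11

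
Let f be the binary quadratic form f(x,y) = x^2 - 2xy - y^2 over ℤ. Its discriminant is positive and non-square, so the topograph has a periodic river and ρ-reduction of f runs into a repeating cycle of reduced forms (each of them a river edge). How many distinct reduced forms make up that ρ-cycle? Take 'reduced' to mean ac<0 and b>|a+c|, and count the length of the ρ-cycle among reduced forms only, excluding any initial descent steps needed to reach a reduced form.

D = 8, ⌊√D⌋ = 2
descent: ρ → (-1,2,1)  [lands on river]
river: ρ → (1,2,-1)
ρ-cycle length = 2 (tail of 1 descent step not counted)

2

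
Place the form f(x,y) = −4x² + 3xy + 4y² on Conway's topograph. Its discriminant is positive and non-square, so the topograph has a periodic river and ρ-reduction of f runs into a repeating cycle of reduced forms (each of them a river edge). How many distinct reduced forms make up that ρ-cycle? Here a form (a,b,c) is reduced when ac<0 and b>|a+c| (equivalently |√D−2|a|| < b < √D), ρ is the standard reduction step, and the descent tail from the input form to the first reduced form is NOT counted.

D = 73, ⌊√D⌋ = 8
river: ρ → (4,5,-3)
river: ρ → (-3,7,2)
river: ρ → (2,5,-6)
river: ρ → (-6,7,1)
river: ρ → (1,7,-6)
river: ρ → (-6,5,2)
river: ρ → (2,7,-3)
river: ρ → (-3,5,4)
river: ρ → (4,3,-4)
river: ρ → (-4,5,3)
river: ρ → (3,7,-2)
river: ρ → (-2,5,6)
river: ρ → (6,7,-1)
river: ρ → (-1,7,6)
river: ρ → (6,5,-2)
river: ρ → (-2,7,3)
river: ρ → (3,5,-4)
river: ρ → (-4,3,4)
ρ-cycle length = 18 (tail of 0 descent steps not counted)

18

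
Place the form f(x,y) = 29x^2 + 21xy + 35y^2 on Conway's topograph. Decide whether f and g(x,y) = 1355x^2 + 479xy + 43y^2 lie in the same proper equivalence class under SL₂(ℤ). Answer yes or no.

D₁ = -3619, D₂ = -3619
f: reduced (well bottom): (29,21,35) with a≤c, −a<b≤a
g: flip: (1355,479,43)→(43,-479,1355)
g: translate: b→37 (≡-479 mod 86), so (43,-479,1355)→(43,37,29)
g: flip: (43,37,29)→(29,-37,43)
g: translate: b→21 (≡-37 mod 58), so (29,-37,43)→(29,21,35)
g: reduced (well bottom): (29,21,35) with a≤c, −a<b≤a
reduced forms (29, 21, 35) vs (29, 21, 35) ⇒ equivalent

yes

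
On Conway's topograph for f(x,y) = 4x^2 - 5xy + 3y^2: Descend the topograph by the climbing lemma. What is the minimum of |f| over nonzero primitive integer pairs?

translate: b→3 (≡-5 mod 8), so (4,-5,3)→(4,3,2)
flip: (4,3,2)→(2,-3,4)
translate: b→1 (≡-3 mod 4), so (2,-3,4)→(2,1,3)
reduced (well bottom): (2,1,3) with a≤c, −a<b≤a
well minimum = a = 2

2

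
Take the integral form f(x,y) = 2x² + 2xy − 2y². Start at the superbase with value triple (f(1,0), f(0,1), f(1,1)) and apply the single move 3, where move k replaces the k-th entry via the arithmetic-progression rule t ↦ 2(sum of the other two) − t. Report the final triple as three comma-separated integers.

start (2,-2,2) = (f(1,0),f(0,1),f(1,1))
replace slot 3: 2·(2+(-2)) − 2 = -2 → (2,-2,-2)

2,-2,-2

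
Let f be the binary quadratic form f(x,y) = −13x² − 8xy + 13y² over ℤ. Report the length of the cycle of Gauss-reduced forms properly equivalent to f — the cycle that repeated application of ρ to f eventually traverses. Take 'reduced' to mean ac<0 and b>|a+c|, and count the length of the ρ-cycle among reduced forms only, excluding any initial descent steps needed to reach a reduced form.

D = 740, ⌊√D⌋ = 27
descent: ρ → (13,8,-13)  [lands on river]
river: ρ → (-13,18,8)
river: ρ → (8,14,-17)
river: ρ → (-17,20,5)
river: ρ → (5,20,-17)
river: ρ → (-17,14,8)
river: ρ → (8,18,-13)
river: ρ → (-13,8,13)
river: ρ → (13,18,-8)
river: ρ → (-8,14,17)
river: ρ → (17,20,-5)
river: ρ → (-5,20,17)
river: ρ → (17,14,-8)
river: ρ → (-8,18,13)
ρ-cycle length = 14 (tail of 1 descent step not counted)

14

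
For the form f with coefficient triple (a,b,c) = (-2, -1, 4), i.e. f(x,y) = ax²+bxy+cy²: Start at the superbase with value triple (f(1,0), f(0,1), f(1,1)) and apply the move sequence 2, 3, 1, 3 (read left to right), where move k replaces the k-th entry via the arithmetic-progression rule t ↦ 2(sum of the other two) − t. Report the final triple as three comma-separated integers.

start (-2,4,1) = (f(1,0),f(0,1),f(1,1))
replace slot 2: 2·((-2)+1) − 4 = -6 → (-2,-6,1)
replace slot 3: 2·((-2)+(-6)) − 1 = -17 → (-2,-6,-17)
replace slot 1: 2·((-6)+(-17)) − (-2) = -44 → (-44,-6,-17)
replace slot 3: 2·((-44)+(-6)) − (-17) = -83 → (-44,-6,-83)

-44,-6,-83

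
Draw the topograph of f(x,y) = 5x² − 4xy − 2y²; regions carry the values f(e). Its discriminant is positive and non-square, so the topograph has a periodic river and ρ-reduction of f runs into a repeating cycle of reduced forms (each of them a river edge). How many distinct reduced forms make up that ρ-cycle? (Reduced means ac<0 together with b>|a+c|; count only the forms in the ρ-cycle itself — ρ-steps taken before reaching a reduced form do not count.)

D = 56, ⌊√D⌋ = 7
descent: ρ → (-2,4,5)  [lands on river]
river: ρ → (5,6,-1)
river: ρ → (-1,6,5)
river: ρ → (5,4,-2)
ρ-cycle length = 4 (tail of 1 descent step not counted)

4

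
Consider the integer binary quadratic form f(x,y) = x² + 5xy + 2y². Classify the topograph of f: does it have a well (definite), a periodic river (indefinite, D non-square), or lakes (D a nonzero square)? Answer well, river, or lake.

D = b²−4ac = 5² − 4·1·2 = 17
D > 0 non-square ⇒ indefinite ⇒ periodic river

river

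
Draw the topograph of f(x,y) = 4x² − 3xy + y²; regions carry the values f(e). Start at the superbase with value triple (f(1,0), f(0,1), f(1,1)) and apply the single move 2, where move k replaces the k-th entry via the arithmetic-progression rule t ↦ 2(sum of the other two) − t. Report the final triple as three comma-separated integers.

start (4,1,2) = (f(1,0),f(0,1),f(1,1))
replace slot 2: 2·(4+2) − 1 = 11 → (4,11,2)

4,11,2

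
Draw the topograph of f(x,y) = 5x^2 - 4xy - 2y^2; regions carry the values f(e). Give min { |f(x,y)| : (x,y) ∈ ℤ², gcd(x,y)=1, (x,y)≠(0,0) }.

descent: ρ → (-2,4,5)  [lands on river]
river: ρ → (5,6,-1)
river: ρ → (-1,6,5)
river: ρ → (5,4,-2)
closes: descent 1, river 4
min |a| on river = 1

1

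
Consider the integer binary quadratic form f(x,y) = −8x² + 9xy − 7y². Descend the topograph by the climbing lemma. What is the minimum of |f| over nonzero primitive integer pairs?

translate: b→7 (≡-9 mod 16), so (8,-9,7)→(8,7,6)
flip: (8,7,6)→(6,-7,8)
translate: b→5 (≡-7 mod 12), so (6,-7,8)→(6,5,7)
reduced (well bottom): (6,5,7) with a≤c, −a<b≤a
well minimum |f| = |-6| = 6 (negative-definite)

6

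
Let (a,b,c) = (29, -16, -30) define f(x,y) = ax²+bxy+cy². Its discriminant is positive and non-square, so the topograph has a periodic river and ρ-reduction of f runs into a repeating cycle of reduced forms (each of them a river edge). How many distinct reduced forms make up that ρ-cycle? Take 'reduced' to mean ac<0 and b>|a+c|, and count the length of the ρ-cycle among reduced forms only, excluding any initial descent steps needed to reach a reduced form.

D = 3736, ⌊√D⌋ = 61
descent: ρ → (-30,16,29)  [lands on river]
river: ρ → (29,42,-17)
river: ρ → (-17,60,2)
river: ρ → (2,60,-17)
river: ρ → (-17,42,29)
river: ρ → (29,16,-30)
river: ρ → (-30,44,15)
river: ρ → (15,46,-27)
river: ρ → (-27,8,34)
river: ρ → (34,60,-1)
river: ρ → (-1,60,34)
river: ρ → (34,8,-27)
river: ρ → (-27,46,15)
river: ρ → (15,44,-30)
ρ-cycle length = 14 (tail of 1 descent step not counted)

14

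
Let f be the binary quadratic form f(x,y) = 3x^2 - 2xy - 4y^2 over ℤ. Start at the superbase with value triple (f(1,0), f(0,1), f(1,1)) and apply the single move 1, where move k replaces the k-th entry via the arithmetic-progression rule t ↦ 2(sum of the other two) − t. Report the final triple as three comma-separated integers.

start (3,-4,-3) = (f(1,0),f(0,1),f(1,1))
replace slot 1: 2·((-4)+(-3)) − 3 = -17 → (-17,-4,-3)

-17,-4,-3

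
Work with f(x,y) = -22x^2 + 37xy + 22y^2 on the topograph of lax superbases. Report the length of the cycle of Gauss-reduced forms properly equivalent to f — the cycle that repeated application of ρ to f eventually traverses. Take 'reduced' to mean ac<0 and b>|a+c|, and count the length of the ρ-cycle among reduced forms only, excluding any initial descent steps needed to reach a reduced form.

D = 3305, ⌊√D⌋ = 57
river: ρ → (22,51,-8)
river: ρ → (-8,45,40)
river: ρ → (40,35,-13)
river: ρ → (-13,43,28)
river: ρ → (28,13,-28)
river: ρ → (-28,43,13)
river: ρ → (13,35,-40)
river: ρ → (-40,45,8)
river: ρ → (8,51,-22)
river: ρ → (-22,37,22)
ρ-cycle length = 10 (tail of 0 descent steps not counted)

10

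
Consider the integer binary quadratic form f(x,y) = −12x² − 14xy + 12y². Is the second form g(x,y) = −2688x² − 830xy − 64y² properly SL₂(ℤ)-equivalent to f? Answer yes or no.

D₁ = 772, D₂ = 772
river cycle of f (length 30): (12, 14, -12), (-12, 10, 14), (14, 18, -8), (-8, 14, 18), (18, 22, -4), (-4, 26, 6), (6, 22, -12), (-12, 26, 2), (2, 26, -12), (-12, 22, 6), … (20 more)
river cycle of g (length 30): (-12, 10, 14), (14, 18, -8), (-8, 14, 18), (18, 22, -4), (-4, 26, 6), (6, 22, -12), (-12, 26, 2), (2, 26, -12), (-12, 22, 6), (6, 26, -4), … (20 more)
cycles coincide ⇒ equivalent

yes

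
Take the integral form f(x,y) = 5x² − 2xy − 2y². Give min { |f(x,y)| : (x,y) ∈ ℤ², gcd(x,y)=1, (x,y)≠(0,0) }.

descent: ρ → (-2,6,1)  [lands on river]
river: ρ → (1,6,-2)
closes: descent 1, river 2
min |a| on river = 1

1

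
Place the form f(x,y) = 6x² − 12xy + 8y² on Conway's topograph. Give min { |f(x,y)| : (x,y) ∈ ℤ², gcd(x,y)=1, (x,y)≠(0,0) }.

translate: b→0 (≡-12 mod 12), so (6,-12,8)→(6,0,2)
flip: (6,0,2)→(2,0,6)
reduced (well bottom): (2,0,6) with a≤c, −a<b≤a
well minimum = a = 2

2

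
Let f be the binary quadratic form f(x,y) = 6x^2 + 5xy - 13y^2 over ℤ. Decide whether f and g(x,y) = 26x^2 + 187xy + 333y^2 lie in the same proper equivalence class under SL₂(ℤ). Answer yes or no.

D₁ = 337, D₂ = 337
river cycle of f (length 42): (6, 17, -2), (-2, 15, 14), (14, 13, -3), (-3, 17, 4), (4, 15, -7), (-7, 13, 6), (6, 11, -9), (-9, 7, 8), (8, 9, -8), (-8, 7, 9), … (32 more)
river cycle of g (length 42): (1, 17, -12), (-12, 7, 6), (6, 17, -2), (-2, 15, 14), (14, 13, -3), (-3, 17, 4), (4, 15, -7), (-7, 13, 6), (6, 11, -9), (-9, 7, 8), … (32 more)
cycles coincide ⇒ equivalent

yes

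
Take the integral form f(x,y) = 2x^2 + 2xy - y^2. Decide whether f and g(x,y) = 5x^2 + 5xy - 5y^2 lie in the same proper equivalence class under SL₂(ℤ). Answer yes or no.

D₁ = 12, D₂ = 125
discriminants differ ⇒ not SL₂(ℤ)-equivalent

no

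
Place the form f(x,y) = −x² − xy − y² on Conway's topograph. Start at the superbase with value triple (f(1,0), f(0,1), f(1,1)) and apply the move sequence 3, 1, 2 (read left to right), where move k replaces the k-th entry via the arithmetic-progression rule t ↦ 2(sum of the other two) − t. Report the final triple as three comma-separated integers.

start (-1,-1,-3) = (f(1,0),f(0,1),f(1,1))
replace slot 3: 2·((-1)+(-1)) − (-3) = -1 → (-1,-1,-1)
replace slot 1: 2·((-1)+(-1)) − (-1) = -3 → (-3,-1,-1)
replace slot 2: 2·((-3)+(-1)) − (-1) = -7 → (-3,-7,-1)

-3,-7,-1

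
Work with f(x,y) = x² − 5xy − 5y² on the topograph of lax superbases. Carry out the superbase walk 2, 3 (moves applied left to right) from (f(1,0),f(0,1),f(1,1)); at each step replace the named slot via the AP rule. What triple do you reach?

start (1,-5,-9) = (f(1,0),f(0,1),f(1,1))
replace slot 2: 2·(1+(-9)) − (-5) = -11 → (1,-11,-9)
replace slot 3: 2·(1+(-11)) − (-9) = -11 → (1,-11,-11)

1,-11,-11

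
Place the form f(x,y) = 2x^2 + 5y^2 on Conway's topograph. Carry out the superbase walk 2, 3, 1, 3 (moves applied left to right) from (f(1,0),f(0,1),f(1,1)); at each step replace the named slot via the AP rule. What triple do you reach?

start (2,5,7) = (f(1,0),f(0,1),f(1,1))
replace slot 2: 2·(2+7) − 5 = 13 → (2,13,7)
replace slot 3: 2·(2+13) − 7 = 23 → (2,13,23)
replace slot 1: 2·(13+23) − 2 = 70 → (70,13,23)
replace slot 3: 2·(70+13) − 23 = 143 → (70,13,143)

70,13,143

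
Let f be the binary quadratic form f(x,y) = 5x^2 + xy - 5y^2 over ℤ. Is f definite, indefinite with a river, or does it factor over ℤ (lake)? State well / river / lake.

D = b²−4ac = 1² − 4·5·(-5) = 101
D > 0 non-square ⇒ indefinite ⇒ periodic river

river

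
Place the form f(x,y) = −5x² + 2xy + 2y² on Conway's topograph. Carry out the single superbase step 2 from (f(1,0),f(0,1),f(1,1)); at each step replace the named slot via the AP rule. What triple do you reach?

start (-5,2,-1) = (f(1,0),f(0,1),f(1,1))
replace slot 2: 2·((-5)+(-1)) − 2 = -14 → (-5,-14,-1)

-5,-14,-1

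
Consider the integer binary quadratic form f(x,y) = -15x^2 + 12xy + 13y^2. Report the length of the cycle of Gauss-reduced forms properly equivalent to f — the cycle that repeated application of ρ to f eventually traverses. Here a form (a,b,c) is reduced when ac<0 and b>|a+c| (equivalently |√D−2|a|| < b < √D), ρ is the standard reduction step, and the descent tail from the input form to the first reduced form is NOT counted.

D = 924, ⌊√D⌋ = 30
river: ρ → (13,14,-14)
river: ρ → (-14,14,13)
river: ρ → (13,12,-15)
river: ρ → (-15,18,10)
river: ρ → (10,22,-11)
river: ρ → (-11,22,10)
river: ρ → (10,18,-15)
river: ρ → (-15,12,13)
ρ-cycle length = 8 (tail of 0 descent steps not counted)

8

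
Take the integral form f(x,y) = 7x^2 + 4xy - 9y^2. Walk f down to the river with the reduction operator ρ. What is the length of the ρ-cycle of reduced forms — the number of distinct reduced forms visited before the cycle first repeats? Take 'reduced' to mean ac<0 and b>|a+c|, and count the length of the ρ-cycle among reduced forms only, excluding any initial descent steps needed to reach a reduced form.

D = 268, ⌊√D⌋ = 16
river: ρ → (-9,14,2)
river: ρ → (2,14,-9)
river: ρ → (-9,4,7)
river: ρ → (7,10,-6)
river: ρ → (-6,14,3)
river: ρ → (3,16,-1)
river: ρ → (-1,16,3)
river: ρ → (3,14,-6)
river: ρ → (-6,10,7)
river: ρ → (7,4,-9)
ρ-cycle length = 10 (tail of 0 descent steps not counted)

10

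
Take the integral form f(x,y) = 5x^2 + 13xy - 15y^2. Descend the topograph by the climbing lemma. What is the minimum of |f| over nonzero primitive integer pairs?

river: ρ → (-15,17,3)
river: ρ → (3,19,-9)
river: ρ → (-9,17,5)
river: ρ → (5,13,-15)
closes: descent 0, river 4
min |a| on river = 3

3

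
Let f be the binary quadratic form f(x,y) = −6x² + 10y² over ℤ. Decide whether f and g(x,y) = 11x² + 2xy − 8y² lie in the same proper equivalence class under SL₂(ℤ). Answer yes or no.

D₁ = 240, D₂ = 356
discriminants differ ⇒ not SL₂(ℤ)-equivalent

no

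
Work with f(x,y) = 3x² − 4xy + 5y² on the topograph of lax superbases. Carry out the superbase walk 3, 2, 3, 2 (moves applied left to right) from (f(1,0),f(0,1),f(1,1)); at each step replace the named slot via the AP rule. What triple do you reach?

start (3,5,4) = (f(1,0),f(0,1),f(1,1))
replace slot 3: 2·(3+5) − 4 = 12 → (3,5,12)
replace slot 2: 2·(3+12) − 5 = 25 → (3,25,12)
replace slot 3: 2·(3+25) − 12 = 44 → (3,25,44)
replace slot 2: 2·(3+44) − 25 = 69 → (3,69,44)

3,69,44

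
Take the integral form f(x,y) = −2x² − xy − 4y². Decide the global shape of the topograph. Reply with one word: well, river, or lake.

D = b²−4ac = (-1)² − 4·(-2)·(-4) = -31
D < 0 ⇒ definite ⇒ every region one sign ⇒ single well

well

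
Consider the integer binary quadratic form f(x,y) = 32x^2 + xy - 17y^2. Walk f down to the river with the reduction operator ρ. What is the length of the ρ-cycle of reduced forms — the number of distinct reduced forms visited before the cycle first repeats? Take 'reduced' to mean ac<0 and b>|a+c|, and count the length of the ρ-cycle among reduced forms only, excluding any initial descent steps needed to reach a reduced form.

D = 2177, ⌊√D⌋ = 46
descent: ρ → (-17,33,16)  [lands on river]
river: ρ → (16,31,-19)
river: ρ → (-19,45,2)
river: ρ → (2,43,-41)
river: ρ → (-41,39,4)
river: ρ → (4,41,-31)
river: ρ → (-31,21,14)
river: ρ → (14,35,-17)
ρ-cycle length = 8 (tail of 1 descent step not counted)

8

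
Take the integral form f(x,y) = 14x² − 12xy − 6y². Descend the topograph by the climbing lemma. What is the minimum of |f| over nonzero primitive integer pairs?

descent: ρ → (-6,12,14)  [lands on river]
river: ρ → (14,16,-4)
river: ρ → (-4,16,14)
river: ρ → (14,12,-6)
closes: descent 1, river 4
min |a| on river = 4

4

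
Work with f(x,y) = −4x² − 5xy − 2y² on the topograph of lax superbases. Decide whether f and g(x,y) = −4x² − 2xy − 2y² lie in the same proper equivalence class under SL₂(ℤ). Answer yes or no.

D₁ = -7, D₂ = -28
discriminants differ ⇒ not SL₂(ℤ)-equivalent

no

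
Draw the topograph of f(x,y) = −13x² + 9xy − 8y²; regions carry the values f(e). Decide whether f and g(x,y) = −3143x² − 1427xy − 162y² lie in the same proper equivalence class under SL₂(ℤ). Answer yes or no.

D₁ = -335, D₂ = -335
f is negative-definite; reduce −f:
−f: flip: (13,-9,8)→(8,9,13)
−f: translate: b→-7 (≡9 mod 16), so (8,9,13)→(8,-7,12)
−f: reduced (well bottom): (8,-7,12) with a≤c, −a<b≤a
flip sign back: reduced form of f is (-8,7,-12)
g is negative-definite; reduce −g:
−g: flip: (3143,1427,162)→(162,-1427,3143)
−g: translate: b→-131 (≡-1427 mod 324), so (162,-1427,3143)→(162,-131,27)
−g: flip: (162,-131,27)→(27,131,162)
−g: translate: b→23 (≡131 mod 54), so (27,131,162)→(27,23,8)
−g: flip: (27,23,8)→(8,-23,27)
−g: translate: b→-7 (≡-23 mod 16), so (8,-23,27)→(8,-7,12)
−g: reduced (well bottom): (8,-7,12) with a≤c, −a<b≤a
flip sign back: reduced form of g is (-8,7,-12)
reduced forms (-8, 7, -12) vs (-8, 7, -12) ⇒ equivalent

yes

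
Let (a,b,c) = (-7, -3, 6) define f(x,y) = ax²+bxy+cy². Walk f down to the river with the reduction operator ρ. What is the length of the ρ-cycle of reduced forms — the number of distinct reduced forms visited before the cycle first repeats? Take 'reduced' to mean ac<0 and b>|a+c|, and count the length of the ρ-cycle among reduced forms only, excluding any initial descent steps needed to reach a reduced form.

D = 177, ⌊√D⌋ = 13
descent: ρ → (6,3,-7)  [lands on river]
river: ρ → (-7,11,2)
river: ρ → (2,13,-1)
river: ρ → (-1,13,2)
river: ρ → (2,11,-7)
river: ρ → (-7,3,6)
river: ρ → (6,9,-4)
river: ρ → (-4,7,8)
river: ρ → (8,9,-3)
river: ρ → (-3,9,8)
river: ρ → (8,7,-4)
river: ρ → (-4,9,6)
ρ-cycle length = 12 (tail of 1 descent step not counted)

12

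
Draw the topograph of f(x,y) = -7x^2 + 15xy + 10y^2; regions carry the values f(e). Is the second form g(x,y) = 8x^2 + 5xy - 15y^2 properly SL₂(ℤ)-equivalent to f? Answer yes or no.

D₁ = 505, D₂ = 505
river cycle of f (length 8): (10, 5, -12), (-12, 19, 3), (3, 17, -18), (-18, 19, 2), (2, 21, -8), (-8, 11, 12), (12, 13, -7), (-7, 15, 10)
river cycle of g (length 8): (8, 21, -2), (-2, 19, 18), (18, 17, -3), (-3, 19, 12), (12, 5, -10), (-10, 15, 7), (7, 13, -12), (-12, 11, 8)
cycles differ ⇒ inequivalent

no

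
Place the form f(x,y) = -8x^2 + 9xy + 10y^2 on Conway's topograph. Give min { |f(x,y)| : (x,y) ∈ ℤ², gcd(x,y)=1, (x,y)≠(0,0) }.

river: ρ → (10,11,-7)
river: ρ → (-7,17,4)
river: ρ → (4,15,-11)
river: ρ → (-11,7,8)
river: ρ → (8,9,-10)
river: ρ → (-10,11,7)
river: ρ → (7,17,-4)
river: ρ → (-4,15,11)
river: ρ → (11,7,-8)
river: ρ → (-8,9,10)
closes: descent 0, river 10
min |a| on river = 4

4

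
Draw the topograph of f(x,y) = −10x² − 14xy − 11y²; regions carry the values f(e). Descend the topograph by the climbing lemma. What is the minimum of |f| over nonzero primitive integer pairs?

translate: b→-6 (≡14 mod 20), so (10,14,11)→(10,-6,7)
flip: (10,-6,7)→(7,6,10)
reduced (well bottom): (7,6,10) with a≤c, −a<b≤a
well minimum |f| = |-7| = 7 (negative-definite)

7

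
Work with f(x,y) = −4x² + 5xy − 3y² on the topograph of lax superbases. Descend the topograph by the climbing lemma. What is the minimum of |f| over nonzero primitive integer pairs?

translate: b→3 (≡-5 mod 8), so (4,-5,3)→(4,3,2)
flip: (4,3,2)→(2,-3,4)
translate: b→1 (≡-3 mod 4), so (2,-3,4)→(2,1,3)
reduced (well bottom): (2,1,3) with a≤c, −a<b≤a
well minimum |f| = |-2| = 2 (negative-definite)

2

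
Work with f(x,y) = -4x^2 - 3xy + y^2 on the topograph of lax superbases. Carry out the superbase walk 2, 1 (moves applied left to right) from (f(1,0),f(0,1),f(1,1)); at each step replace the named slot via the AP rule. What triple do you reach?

start (-4,1,-6) = (f(1,0),f(0,1),f(1,1))
replace slot 2: 2·((-4)+(-6)) − 1 = -21 → (-4,-21,-6)
replace slot 1: 2·((-21)+(-6)) − (-4) = -50 → (-50,-21,-6)

-50,-21,-6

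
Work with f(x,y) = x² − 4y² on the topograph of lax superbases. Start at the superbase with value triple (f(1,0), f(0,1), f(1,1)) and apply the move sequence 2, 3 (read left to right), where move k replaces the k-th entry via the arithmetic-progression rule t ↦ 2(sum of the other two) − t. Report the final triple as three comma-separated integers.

start (1,-4,-3) = (f(1,0),f(0,1),f(1,1))
replace slot 2: 2·(1+(-3)) − (-4) = 0 → (1,0,-3)
replace slot 3: 2·(1+0) − (-3) = 5 → (1,0,5)

1,0,5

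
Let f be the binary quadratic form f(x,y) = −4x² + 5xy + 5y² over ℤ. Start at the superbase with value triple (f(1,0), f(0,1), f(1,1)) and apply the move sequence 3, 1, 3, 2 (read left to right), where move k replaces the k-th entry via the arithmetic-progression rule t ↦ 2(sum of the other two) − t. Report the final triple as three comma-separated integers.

start (-4,5,6) = (f(1,0),f(0,1),f(1,1))
replace slot 3: 2·((-4)+5) − 6 = -4 → (-4,5,-4)
replace slot 1: 2·(5+(-4)) − (-4) = 6 → (6,5,-4)
replace slot 3: 2·(6+5) − (-4) = 26 → (6,5,26)
replace slot 2: 2·(6+26) − 5 = 59 → (6,59,26)

6,59,26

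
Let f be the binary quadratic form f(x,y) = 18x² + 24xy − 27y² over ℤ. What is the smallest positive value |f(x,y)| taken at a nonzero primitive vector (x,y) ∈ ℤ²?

river: ρ → (-27,30,15)
river: ρ → (15,30,-27)
river: ρ → (-27,24,18)
river: ρ → (18,48,-3)
river: ρ → (-3,48,18)
river: ρ → (18,24,-27)
closes: descent 0, river 6
min |a| on river = 3

3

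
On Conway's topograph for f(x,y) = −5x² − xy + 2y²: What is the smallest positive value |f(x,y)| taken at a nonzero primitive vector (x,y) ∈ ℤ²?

descent: ρ → (2,5,-2)  [lands on river]
river: ρ → (-2,3,4)
river: ρ → (4,5,-1)
river: ρ → (-1,5,4)
river: ρ → (4,3,-2)
river: ρ → (-2,5,2)
river: ρ → (2,3,-4)
river: ρ → (-4,5,1)
river: ρ → (1,5,-4)
river: ρ → (-4,3,2)
closes: descent 1, river 10
min |a| on river = 1

1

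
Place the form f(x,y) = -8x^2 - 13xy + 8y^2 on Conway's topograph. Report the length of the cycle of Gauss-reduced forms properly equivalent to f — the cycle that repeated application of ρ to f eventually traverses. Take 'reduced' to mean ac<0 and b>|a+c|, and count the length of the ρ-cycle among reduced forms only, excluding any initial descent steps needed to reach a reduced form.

D = 425, ⌊√D⌋ = 20
descent: ρ → (8,13,-8)  [lands on river]
river: ρ → (-8,19,2)
river: ρ → (2,17,-17)
river: ρ → (-17,17,2)
river: ρ → (2,19,-8)
river: ρ → (-8,13,8)
river: ρ → (8,19,-2)
river: ρ → (-2,17,17)
river: ρ → (17,17,-2)
river: ρ → (-2,19,8)
ρ-cycle length = 10 (tail of 1 descent step not counted)

10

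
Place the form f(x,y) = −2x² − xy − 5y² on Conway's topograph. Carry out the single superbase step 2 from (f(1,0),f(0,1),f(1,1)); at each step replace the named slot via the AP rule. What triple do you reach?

start (-2,-5,-8) = (f(1,0),f(0,1),f(1,1))
replace slot 2: 2·((-2)+(-8)) − (-5) = -15 → (-2,-15,-8)

-2,-15,-8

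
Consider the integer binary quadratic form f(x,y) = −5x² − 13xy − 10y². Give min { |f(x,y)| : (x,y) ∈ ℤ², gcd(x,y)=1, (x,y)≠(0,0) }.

translate: b→3 (≡13 mod 10), so (5,13,10)→(5,3,2)
flip: (5,3,2)→(2,-3,5)
translate: b→1 (≡-3 mod 4), so (2,-3,5)→(2,1,4)
reduced (well bottom): (2,1,4) with a≤c, −a<b≤a
well minimum |f| = |-2| = 2 (negative-definite)

2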